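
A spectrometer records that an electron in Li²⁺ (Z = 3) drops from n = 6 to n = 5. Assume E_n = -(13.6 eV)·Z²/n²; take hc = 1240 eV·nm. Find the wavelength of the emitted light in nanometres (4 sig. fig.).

For Z = 3 the level energies scale as Z², so the effective Rydberg energy is 13.6 × 9 = 122.4 eV.
ΔE = 122.4 × (1/5² − 1/6²) = 122.4 × 0.01222 = 1.496 eV.
λ = hc/ΔE = 1240 / 1.496 = 828.9 nm.

828.9 nm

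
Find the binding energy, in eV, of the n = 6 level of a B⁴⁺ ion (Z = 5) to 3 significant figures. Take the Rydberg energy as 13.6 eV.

9.44 eV

E_n = −13.6 Z²/n² = −340.0/n² eV for Z = 5.
E_6 = −340.0/36 = −9.44 eV, so ionization (to E = 0) requires 9.44 eV.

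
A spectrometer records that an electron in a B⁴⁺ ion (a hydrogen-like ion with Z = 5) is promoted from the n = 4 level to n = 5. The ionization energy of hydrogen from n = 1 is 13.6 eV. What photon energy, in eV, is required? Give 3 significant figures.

7.65 eV

The Bohr energies scale as Z², so for Z = 5: E_n = −340.0/n² eV.
E_5 = −340.0/25 = −13.60 eV and E_4 = −340.0/16 = −21.25 eV.
The photon energy is |E_5 − E_4| = 7.65 eV.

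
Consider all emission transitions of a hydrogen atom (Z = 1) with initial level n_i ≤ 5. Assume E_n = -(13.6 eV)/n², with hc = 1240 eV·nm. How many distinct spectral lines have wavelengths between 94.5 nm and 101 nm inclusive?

Enumerate all n_i → n_f pairs with 1 ≤ n_f < n_i ≤ 5 and compute λ = 1240 / [13.6·1·(1/n_f² − 1/n_i²)].
Lines falling in [94.5, 101] nm: 5→1 (94.98 nm), 4→1 (97.25 nm).

2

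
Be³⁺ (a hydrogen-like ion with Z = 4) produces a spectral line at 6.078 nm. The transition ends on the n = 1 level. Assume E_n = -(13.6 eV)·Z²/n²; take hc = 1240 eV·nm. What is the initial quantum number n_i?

The photon energy is ΔE = hc/λ = 1240 / 6.078 = 204.0 eV.
With Z = 4, ΔE = 217.6 × (1/n_f² − 1/n_i²), so 1/n_f² − 1/n_i² = 0.9376.
With n_f = 1: 1/n_i² = 1/1 − 0.9376 = 0.06243, so n_i ≈ 4.00.

n_i = 4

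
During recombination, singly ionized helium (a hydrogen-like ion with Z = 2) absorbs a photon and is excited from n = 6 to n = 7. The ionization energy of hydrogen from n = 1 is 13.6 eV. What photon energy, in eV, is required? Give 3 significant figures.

0.401 eV

The Bohr energies scale as Z², so for Z = 2: E_n = −54.40/n² eV.
E_7 = −54.40/49 = −1.110 eV and E_6 = −54.40/36 = −1.511 eV.
The photon energy is |E_7 − E_6| = 0.401 eV.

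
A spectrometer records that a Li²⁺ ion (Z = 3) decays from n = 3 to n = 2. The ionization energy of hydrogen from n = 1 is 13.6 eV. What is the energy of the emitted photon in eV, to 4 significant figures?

17.00 eV

The Bohr energies scale as Z², so for Z = 3: E_n = −122.4/n² eV.
E_3 = −122.4/9 = −13.60 eV and E_2 = −122.4/4 = −30.60 eV.
The photon energy is |E_3 − E_2| = 17.00 eV.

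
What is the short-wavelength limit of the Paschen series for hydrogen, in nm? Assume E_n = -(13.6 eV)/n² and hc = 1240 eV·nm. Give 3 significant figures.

821 nm

The Paschen series has lower level n_f = 3; the series limit corresponds to n_i → ∞.
ΔE_max = 13.6 × 1 / 3² = 1.511 eV.
λ_min = 1240 / 1.511 = 821 nm.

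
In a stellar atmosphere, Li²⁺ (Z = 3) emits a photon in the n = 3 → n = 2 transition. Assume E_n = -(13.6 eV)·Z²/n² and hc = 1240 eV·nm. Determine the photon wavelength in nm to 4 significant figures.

72.94 nm

For Z = 3 the level energies scale as Z², so the effective Rydberg energy is 13.6 × 9 = 122.4 eV.
ΔE = 122.4 × (1/2² − 1/3²) = 122.4 × 0.1389 = 17.00 eV.
λ = hc/ΔE = 1240 / 17.00 = 72.94 nm.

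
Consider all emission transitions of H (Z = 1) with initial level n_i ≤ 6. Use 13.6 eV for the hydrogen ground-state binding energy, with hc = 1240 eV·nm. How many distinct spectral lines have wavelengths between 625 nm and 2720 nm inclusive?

5

Enumerate all n_i → n_f pairs with 1 ≤ n_f < n_i ≤ 6 and compute λ = 1240 / [13.6·1·(1/n_f² − 1/n_i²)].
Lines falling in [625, 2720] nm: 3→2 (656.5 nm), 6→3 (1094 nm), 5→3 (1282 nm), 4→3 (1876 nm), 6→4 (2626 nm).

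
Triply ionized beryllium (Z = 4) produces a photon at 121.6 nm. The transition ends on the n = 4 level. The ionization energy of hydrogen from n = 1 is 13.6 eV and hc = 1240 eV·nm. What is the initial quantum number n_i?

n_i = 8

The photon energy is ΔE = hc/λ = 1240 / 121.6 = 10.20 eV.
With Z = 4, ΔE = 217.6 × (1/n_f² − 1/n_i²), so 1/n_f² − 1/n_i² = 0.04686.
With n_f = 4: 1/n_i² = 1/16 − 0.04686 = 0.01564, so n_i ≈ 8.00.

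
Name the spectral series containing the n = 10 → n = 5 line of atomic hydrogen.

Pfund

The series is set by the lower level: n_f = 5 is the Pfund series.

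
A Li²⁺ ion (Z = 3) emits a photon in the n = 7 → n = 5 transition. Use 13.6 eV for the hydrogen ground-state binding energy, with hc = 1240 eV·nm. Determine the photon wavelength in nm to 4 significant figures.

For Z = 3 the level energies scale as Z², so the effective Rydberg energy is 13.6 × 9 = 122.4 eV.
ΔE = 122.4 × (1/5² − 1/7²) = 122.4 × 0.01959 = 2.398 eV.
λ = hc/ΔE = 1240 / 2.398 = 517.1 nm.

517.1 nm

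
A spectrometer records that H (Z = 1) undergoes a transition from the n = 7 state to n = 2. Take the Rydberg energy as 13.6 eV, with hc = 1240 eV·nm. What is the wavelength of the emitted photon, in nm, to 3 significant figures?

ΔE = 13.60 × (1/2² − 1/7²) = 13.60 × 0.2296 = 3.122 eV.
λ = hc/ΔE = 1240 / 3.122 = 397 nm.

397 nm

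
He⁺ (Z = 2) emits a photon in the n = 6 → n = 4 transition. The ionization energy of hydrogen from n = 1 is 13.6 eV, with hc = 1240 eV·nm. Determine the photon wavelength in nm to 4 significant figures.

656.5 nm

For Z = 2 the level energies scale as Z², so the effective Rydberg energy is 13.6 × 4 = 54.40 eV.
ΔE = 54.40 × (1/4² − 1/6²) = 54.40 × 0.03472 = 1.889 eV.
λ = hc/ΔE = 1240 / 1.889 = 656.5 nm.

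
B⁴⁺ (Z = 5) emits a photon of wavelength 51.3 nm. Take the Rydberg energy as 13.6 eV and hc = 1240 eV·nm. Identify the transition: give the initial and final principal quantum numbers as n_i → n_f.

n_i = 5, n_f = 3

The photon energy is ΔE = hc/λ = 1240 / 51.3 = 24.17 eV.
With Z = 5, ΔE = 340.0 × (1/n_f² − 1/n_i²), so 1/n_f² − 1/n_i² = 0.07109.
Trying n_f = 3 gives 1/n_i² = 0.04002, i.e. n_i ≈ 5; this pair matches.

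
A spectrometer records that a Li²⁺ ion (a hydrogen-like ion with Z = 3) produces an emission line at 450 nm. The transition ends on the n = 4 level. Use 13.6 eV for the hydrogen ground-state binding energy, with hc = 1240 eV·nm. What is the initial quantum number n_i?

n_i = 5

The photon energy is ΔE = hc/λ = 1240 / 450 = 2.756 eV.
With Z = 3, ΔE = 122.4 × (1/n_f² − 1/n_i²), so 1/n_f² − 1/n_i² = 0.02251.
With n_f = 4: 1/n_i² = 1/16 − 0.02251 = 0.03999, so n_i ≈ 5.00.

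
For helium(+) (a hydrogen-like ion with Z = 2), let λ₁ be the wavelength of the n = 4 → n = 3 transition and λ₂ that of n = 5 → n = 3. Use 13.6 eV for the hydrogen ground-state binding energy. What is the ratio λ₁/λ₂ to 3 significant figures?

1.46

λ ∝ 1/ΔE ∝ 1/(1/n_f² − 1/n_i²), and the Z² and hc factors cancel in the ratio.
λ₁/λ₂ = (1/3² − 1/5²)/(1/3² − 1/4²) = 0.07111/0.04861 = 1.46.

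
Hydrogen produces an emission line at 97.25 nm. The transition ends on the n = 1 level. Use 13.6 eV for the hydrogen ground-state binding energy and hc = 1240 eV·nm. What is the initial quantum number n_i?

n_i = 4

The photon energy is ΔE = hc/λ = 1240 / 97.25 = 12.75 eV.
With Z = 1, ΔE = 13.60 × (1/n_f² − 1/n_i²), so 1/n_f² − 1/n_i² = 0.9375.
With n_f = 1: 1/n_i² = 1/1 − 0.9375 = 0.06245, so n_i ≈ 4.00.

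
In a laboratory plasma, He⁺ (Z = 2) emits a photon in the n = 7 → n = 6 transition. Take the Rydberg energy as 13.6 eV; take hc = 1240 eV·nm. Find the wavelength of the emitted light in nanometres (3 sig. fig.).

3090 nm

For Z = 2 the level energies scale as Z², so the effective Rydberg energy is 13.6 × 4 = 54.40 eV.
ΔE = 54.40 × (1/6² − 1/7²) = 54.40 × 0.007370 = 0.4009 eV.
λ = hc/ΔE = 1240 / 0.4009 = 3090 nm.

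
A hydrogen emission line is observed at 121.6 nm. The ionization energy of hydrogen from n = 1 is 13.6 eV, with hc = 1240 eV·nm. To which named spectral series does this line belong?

ΔE = 1240/121.6 = 10.20 eV.
This matches 13.6 × (1/1² − 1/2²), so n_f = 1: the Lyman series.

Lyman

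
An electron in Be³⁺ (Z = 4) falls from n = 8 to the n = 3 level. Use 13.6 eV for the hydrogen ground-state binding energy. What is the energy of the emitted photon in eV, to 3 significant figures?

20.8 eV

The Bohr energies scale as Z², so for Z = 4: E_n = −217.6/n² eV.
E_8 = −217.6/64 = −3.400 eV and E_3 = −217.6/9 = −24.18 eV.
The photon energy is |E_8 − E_3| = 20.8 eV.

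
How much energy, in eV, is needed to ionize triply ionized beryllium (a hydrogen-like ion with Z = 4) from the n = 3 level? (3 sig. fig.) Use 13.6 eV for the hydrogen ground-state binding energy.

E_n = −13.6 Z²/n² = −217.6/n² eV for Z = 4.
E_3 = −217.6/9 = −24.2 eV, so ionization (to E = 0) requires 24.2 eV.

24.2 eV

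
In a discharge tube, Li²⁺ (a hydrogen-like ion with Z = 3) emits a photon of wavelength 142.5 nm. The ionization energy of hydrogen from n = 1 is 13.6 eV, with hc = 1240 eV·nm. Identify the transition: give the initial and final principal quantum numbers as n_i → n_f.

The photon energy is ΔE = hc/λ = 1240 / 142.5 = 8.702 eV.
With Z = 3, ΔE = 122.4 × (1/n_f² − 1/n_i²), so 1/n_f² − 1/n_i² = 0.07109.
Trying n_f = 3 gives 1/n_i² = 0.04002, i.e. n_i ≈ 5; this pair matches.

n_i = 5, n_f = 3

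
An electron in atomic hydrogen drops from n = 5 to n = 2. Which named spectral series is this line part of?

The series is set by the lower level: n_f = 2 is the Balmer series.

Balmer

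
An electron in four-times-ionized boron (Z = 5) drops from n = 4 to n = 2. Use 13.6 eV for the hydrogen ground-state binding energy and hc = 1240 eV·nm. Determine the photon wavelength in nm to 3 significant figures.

For Z = 5 the level energies scale as Z², so the effective Rydberg energy is 13.6 × 25 = 340.0 eV.
ΔE = 340.0 × (1/2² − 1/4²) = 340.0 × 0.1875 = 63.75 eV.
λ = hc/ΔE = 1240 / 63.75 = 19.5 nm.

19.5 nm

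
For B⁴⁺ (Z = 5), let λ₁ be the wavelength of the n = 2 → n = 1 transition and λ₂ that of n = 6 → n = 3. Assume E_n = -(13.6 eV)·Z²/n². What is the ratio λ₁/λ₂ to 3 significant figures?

0.111

λ ∝ 1/ΔE ∝ 1/(1/n_f² − 1/n_i²), and the Z² and hc factors cancel in the ratio.
λ₁/λ₂ = (1/3² − 1/6²)/(1/1² − 1/2²) = 0.08333/0.7500 = 0.111.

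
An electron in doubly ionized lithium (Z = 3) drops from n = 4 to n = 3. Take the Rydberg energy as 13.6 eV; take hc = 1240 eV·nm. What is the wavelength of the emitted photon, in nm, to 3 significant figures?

208 nm

For Z = 3 the level energies scale as Z², so the effective Rydberg energy is 13.6 × 9 = 122.4 eV.
ΔE = 122.4 × (1/3² − 1/4²) = 122.4 × 0.04861 = 5.950 eV.
λ = hc/ΔE = 1240 / 5.950 = 208 nm.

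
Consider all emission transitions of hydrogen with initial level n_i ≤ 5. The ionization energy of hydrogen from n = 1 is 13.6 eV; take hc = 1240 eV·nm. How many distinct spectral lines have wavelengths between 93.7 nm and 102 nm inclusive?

2

Enumerate all n_i → n_f pairs with 1 ≤ n_f < n_i ≤ 5 and compute λ = 1240 / [13.6·1·(1/n_f² − 1/n_i²)].
Lines falling in [93.7, 102] nm: 5→1 (94.98 nm), 4→1 (97.25 nm).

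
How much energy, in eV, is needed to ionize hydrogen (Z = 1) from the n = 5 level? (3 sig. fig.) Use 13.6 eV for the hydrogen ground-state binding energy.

E_5 = −13.60/25 = −0.544 eV, so ionization (to E = 0) requires 0.544 eV.

0.544 eV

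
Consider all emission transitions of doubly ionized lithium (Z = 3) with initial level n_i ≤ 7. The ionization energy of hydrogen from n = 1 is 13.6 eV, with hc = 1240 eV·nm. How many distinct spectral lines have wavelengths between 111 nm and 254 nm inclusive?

Enumerate all n_i → n_f pairs with 1 ≤ n_f < n_i ≤ 7 and compute λ = 1240 / [13.6·9·(1/n_f² − 1/n_i²)].
Lines falling in [111, 254] nm: 7→3 (111.7 nm), 6→3 (121.6 nm), 5→3 (142.5 nm), 4→3 (208.4 nm), 7→4 (240.7 nm).

5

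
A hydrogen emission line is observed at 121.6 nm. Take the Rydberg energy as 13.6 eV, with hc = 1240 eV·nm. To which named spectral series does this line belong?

ΔE = 1240/121.6 = 10.20 eV.
This matches 13.6 × (1/1² − 1/2²), so n_f = 1: the Lyman series.

Lyman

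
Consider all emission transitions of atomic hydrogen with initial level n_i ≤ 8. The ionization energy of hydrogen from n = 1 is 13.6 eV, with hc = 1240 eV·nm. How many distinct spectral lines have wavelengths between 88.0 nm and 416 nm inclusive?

Enumerate all n_i → n_f pairs with 1 ≤ n_f < n_i ≤ 8 and compute λ = 1240 / [13.6·1·(1/n_f² − 1/n_i²)].
Lines falling in [88.0, 416] nm: 8→1 (92.62 nm), 7→1 (93.08 nm), 6→1 (93.78 nm), 5→1 (94.98 nm), 4→1 (97.25 nm), 3→1 (102.6 nm), 2→1 (121.6 nm), 8→2 (389.0 nm), 7→2 (397.1 nm), 6→2 (410.3 nm).

10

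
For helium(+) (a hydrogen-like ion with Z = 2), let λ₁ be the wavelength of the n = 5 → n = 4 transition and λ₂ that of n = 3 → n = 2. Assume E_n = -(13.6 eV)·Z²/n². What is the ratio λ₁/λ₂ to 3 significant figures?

λ ∝ 1/ΔE ∝ 1/(1/n_f² − 1/n_i²), and the Z² and hc factors cancel in the ratio.
λ₁/λ₂ = (1/2² − 1/3²)/(1/4² − 1/5²) = 0.1389/0.02250 = 6.17.

6.17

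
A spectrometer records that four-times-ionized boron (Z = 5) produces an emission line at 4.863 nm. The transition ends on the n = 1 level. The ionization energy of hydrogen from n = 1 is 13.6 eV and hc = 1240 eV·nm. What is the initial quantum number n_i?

n_i = 2

The photon energy is ΔE = hc/λ = 1240 / 4.863 = 255.0 eV.
With Z = 5, ΔE = 340.0 × (1/n_f² − 1/n_i²), so 1/n_f² − 1/n_i² = 0.7500.
With n_f = 1: 1/n_i² = 1/1 − 0.7500 = 0.2500, so n_i ≈ 2.00.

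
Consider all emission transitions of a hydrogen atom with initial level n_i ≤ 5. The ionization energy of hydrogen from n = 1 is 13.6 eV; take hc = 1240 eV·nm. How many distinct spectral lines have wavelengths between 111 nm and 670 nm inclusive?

4

Enumerate all n_i → n_f pairs with 1 ≤ n_f < n_i ≤ 5 and compute λ = 1240 / [13.6·1·(1/n_f² − 1/n_i²)].
Lines falling in [111, 670] nm: 2→1 (121.6 nm), 5→2 (434.2 nm), 4→2 (486.3 nm), 3→2 (656.5 nm).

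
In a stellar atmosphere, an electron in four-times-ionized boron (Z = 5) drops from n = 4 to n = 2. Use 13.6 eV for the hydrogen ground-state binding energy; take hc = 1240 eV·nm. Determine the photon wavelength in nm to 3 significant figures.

For Z = 5 the level energies scale as Z², so the effective Rydberg energy is 13.6 × 25 = 340.0 eV.
ΔE = 340.0 × (1/2² − 1/4²) = 340.0 × 0.1875 = 63.75 eV.
λ = hc/ΔE = 1240 / 63.75 = 19.5 nm.

19.5 nm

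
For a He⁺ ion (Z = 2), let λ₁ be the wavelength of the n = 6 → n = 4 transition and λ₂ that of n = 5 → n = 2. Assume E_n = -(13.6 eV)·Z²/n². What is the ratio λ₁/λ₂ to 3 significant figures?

λ ∝ 1/ΔE ∝ 1/(1/n_f² − 1/n_i²), and the Z² and hc factors cancel in the ratio.
λ₁/λ₂ = (1/2² − 1/5²)/(1/4² − 1/6²) = 0.2100/0.03472 = 6.05.

6.05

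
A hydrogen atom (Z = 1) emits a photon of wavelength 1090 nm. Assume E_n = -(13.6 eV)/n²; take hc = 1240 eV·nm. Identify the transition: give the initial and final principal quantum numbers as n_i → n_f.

The photon energy is ΔE = hc/λ = 1240 / 1090 = 1.138 eV.
With Z = 1, ΔE = 13.60 × (1/n_f² − 1/n_i²), so 1/n_f² − 1/n_i² = 0.08365.
Trying n_f = 3 gives 1/n_i² = 0.02746, i.e. n_i ≈ 6; this pair matches.

n_i = 6, n_f = 3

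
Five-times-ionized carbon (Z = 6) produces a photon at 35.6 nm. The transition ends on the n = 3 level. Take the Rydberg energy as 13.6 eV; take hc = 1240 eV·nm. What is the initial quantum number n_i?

The photon energy is ΔE = hc/λ = 1240 / 35.6 = 34.83 eV.
With Z = 6, ΔE = 489.6 × (1/n_f² − 1/n_i²), so 1/n_f² − 1/n_i² = 0.07114.
With n_f = 3: 1/n_i² = 1/9 − 0.07114 = 0.03997, so n_i ≈ 5.00.

n_i = 5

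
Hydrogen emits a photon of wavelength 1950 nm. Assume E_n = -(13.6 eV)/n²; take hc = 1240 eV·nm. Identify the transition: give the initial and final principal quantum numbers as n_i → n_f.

n_i = 8, n_f = 4

The photon energy is ΔE = hc/λ = 1240 / 1950 = 0.6359 eV.
With Z = 1, ΔE = 13.60 × (1/n_f² − 1/n_i²), so 1/n_f² − 1/n_i² = 0.04676.
Trying n_f = 4 gives 1/n_i² = 0.01574, i.e. n_i ≈ 8; this pair matches.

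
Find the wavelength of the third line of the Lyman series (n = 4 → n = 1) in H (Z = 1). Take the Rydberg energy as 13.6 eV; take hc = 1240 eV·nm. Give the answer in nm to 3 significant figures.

97.3 nm

The Lyman series terminates on n_f = 1; the third line has n_i = 1+3 = 4.
ΔE = 13.60 × (1/1² − 1/4²) = 12.75 eV.
λ = 1240 / 12.75 = 97.3 nm.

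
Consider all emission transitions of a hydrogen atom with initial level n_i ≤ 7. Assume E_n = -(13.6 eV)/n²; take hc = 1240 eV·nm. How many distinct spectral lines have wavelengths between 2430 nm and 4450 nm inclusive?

Enumerate all n_i → n_f pairs with 1 ≤ n_f < n_i ≤ 7 and compute λ = 1240 / [13.6·1·(1/n_f² − 1/n_i²)].
Lines falling in [2430, 4450] nm: 6→4 (2626 nm), 5→4 (4052 nm).

2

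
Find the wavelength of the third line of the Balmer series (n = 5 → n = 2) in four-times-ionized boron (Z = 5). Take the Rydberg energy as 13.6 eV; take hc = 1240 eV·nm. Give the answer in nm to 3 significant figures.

17.4 nm

The Balmer series terminates on n_f = 2; the third line has n_i = 2+3 = 5.
ΔE = 340.0 × (1/2² − 1/5²) = 71.40 eV.
λ = 1240 / 71.40 = 17.4 nm.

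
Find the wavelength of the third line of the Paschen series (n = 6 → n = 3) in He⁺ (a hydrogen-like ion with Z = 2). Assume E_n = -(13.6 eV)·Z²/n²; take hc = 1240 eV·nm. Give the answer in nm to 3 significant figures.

274 nm

The Paschen series terminates on n_f = 3; the third line has n_i = 3+3 = 6.
ΔE = 54.40 × (1/3² − 1/6²) = 4.533 eV.
λ = 1240 / 4.533 = 274 nm.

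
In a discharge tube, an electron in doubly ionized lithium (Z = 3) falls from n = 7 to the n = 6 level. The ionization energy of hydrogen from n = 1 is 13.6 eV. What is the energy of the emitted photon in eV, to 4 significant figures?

The Bohr energies scale as Z², so for Z = 3: E_n = −122.4/n² eV.
E_7 = −122.4/49 = −2.498 eV and E_6 = −122.4/36 = −3.400 eV.
The photon energy is |E_7 − E_6| = 0.9020 eV.

0.9020 eV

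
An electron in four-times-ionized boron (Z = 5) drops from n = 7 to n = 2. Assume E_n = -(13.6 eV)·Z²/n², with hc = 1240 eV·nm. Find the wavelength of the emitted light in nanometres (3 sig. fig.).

15.9 nm

For Z = 5 the level energies scale as Z², so the effective Rydberg energy is 13.6 × 25 = 340.0 eV.
ΔE = 340.0 × (1/2² − 1/7²) = 340.0 × 0.2296 = 78.06 eV.
λ = hc/ΔE = 1240 / 78.06 = 15.9 nm.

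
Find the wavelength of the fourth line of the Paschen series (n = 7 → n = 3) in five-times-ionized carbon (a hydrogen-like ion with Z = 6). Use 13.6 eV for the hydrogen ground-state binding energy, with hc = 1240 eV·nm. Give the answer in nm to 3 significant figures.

27.9 nm

The Paschen series terminates on n_f = 3; the fourth line has n_i = 3+4 = 7.
ΔE = 489.6 × (1/3² − 1/7²) = 44.41 eV.
λ = 1240 / 44.41 = 27.9 nm.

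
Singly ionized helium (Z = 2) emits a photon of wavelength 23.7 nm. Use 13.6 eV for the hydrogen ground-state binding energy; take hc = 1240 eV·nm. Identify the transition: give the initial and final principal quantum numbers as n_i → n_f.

n_i = 5, n_f = 1

The photon energy is ΔE = hc/λ = 1240 / 23.7 = 52.32 eV.
With Z = 2, ΔE = 54.40 × (1/n_f² − 1/n_i²), so 1/n_f² − 1/n_i² = 0.9618.
Trying n_f = 1 gives 1/n_i² = 0.03822, i.e. n_i ≈ 5; this pair matches.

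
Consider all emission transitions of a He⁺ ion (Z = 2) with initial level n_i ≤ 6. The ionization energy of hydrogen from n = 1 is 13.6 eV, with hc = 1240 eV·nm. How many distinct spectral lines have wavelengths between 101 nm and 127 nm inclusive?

3

Enumerate all n_i → n_f pairs with 1 ≤ n_f < n_i ≤ 6 and compute λ = 1240 / [13.6·4·(1/n_f² − 1/n_i²)].
Lines falling in [101, 127] nm: 6→2 (102.6 nm), 5→2 (108.5 nm), 4→2 (121.6 nm).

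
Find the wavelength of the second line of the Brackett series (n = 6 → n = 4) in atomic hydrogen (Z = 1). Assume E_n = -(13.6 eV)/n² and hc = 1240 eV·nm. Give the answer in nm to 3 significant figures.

The Brackett series terminates on n_f = 4; the second line has n_i = 4+2 = 6.
ΔE = 13.60 × (1/4² − 1/6²) = 0.4722 eV.
λ = 1240 / 0.4722 = 2630 nm.

2630 nm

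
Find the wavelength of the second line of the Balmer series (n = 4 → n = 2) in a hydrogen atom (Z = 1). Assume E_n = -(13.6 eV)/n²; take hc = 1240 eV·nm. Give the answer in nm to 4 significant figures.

486.3 nm

The Balmer series terminates on n_f = 2; the second line has n_i = 2+2 = 4.
ΔE = 13.60 × (1/2² − 1/4²) = 2.550 eV.
λ = 1240 / 2.550 = 486.3 nm.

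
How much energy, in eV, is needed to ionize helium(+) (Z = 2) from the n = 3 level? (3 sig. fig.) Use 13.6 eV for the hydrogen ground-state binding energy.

E_n = −13.6 Z²/n² = −54.40/n² eV for Z = 2.
E_3 = −54.40/9 = −6.04 eV, so ionization (to E = 0) requires 6.04 eV.

6.04 eV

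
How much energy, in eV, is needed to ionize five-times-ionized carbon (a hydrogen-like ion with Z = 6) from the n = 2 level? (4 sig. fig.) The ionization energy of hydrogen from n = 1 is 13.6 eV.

E_n = −13.6 Z²/n² = −489.6/n² eV for Z = 6.
E_2 = −489.6/4 = −122.4 eV, so ionization (to E = 0) requires 122.4 eV.

122.4 eV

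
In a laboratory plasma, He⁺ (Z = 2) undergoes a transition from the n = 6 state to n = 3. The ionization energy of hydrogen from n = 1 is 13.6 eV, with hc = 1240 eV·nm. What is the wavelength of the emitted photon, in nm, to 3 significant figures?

274 nm

For Z = 2 the level energies scale as Z², so the effective Rydberg energy is 13.6 × 4 = 54.40 eV.
ΔE = 54.40 × (1/3² − 1/6²) = 54.40 × 0.08333 = 4.533 eV.
λ = hc/ΔE = 1240 / 4.533 = 274 nm.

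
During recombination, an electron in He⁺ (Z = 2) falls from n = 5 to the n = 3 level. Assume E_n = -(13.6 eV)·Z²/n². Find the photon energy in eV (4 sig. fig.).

The Bohr energies scale as Z², so for Z = 2: E_n = −54.40/n² eV.
E_5 = −54.40/25 = −2.176 eV and E_3 = −54.40/9 = −6.044 eV.
The photon energy is |E_5 − E_3| = 3.868 eV.

3.868 eV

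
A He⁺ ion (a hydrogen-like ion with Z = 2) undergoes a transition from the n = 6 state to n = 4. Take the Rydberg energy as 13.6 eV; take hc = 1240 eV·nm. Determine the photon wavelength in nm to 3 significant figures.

For Z = 2 the level energies scale as Z², so the effective Rydberg energy is 13.6 × 4 = 54.40 eV.
ΔE = 54.40 × (1/4² − 1/6²) = 54.40 × 0.03472 = 1.889 eV.
λ = hc/ΔE = 1240 / 1.889 = 656 nm.

656 nm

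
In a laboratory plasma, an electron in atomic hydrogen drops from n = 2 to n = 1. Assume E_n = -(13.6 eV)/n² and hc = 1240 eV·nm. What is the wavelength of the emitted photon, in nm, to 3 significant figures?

ΔE = 13.60 × (1/1² − 1/2²) = 13.60 × 0.7500 = 10.20 eV.
λ = hc/ΔE = 1240 / 10.20 = 122 nm.
This line belongs to the Lyman series.

122 nm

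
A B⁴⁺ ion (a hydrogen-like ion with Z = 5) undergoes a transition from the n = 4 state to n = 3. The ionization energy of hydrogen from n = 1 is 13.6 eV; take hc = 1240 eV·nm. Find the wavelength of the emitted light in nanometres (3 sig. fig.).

75.0 nm

For Z = 5 the level energies scale as Z², so the effective Rydberg energy is 13.6 × 25 = 340.0 eV.
ΔE = 340.0 × (1/3² − 1/4²) = 340.0 × 0.04861 = 16.53 eV.
λ = hc/ΔE = 1240 / 16.53 = 75.0 nm.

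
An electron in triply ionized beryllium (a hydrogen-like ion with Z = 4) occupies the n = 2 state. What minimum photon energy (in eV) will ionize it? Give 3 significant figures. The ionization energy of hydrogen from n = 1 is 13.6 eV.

E_n = −13.6 Z²/n² = −217.6/n² eV for Z = 4.
E_2 = −217.6/4 = −54.4 eV, so ionization (to E = 0) requires 54.4 eV.

54.4 eV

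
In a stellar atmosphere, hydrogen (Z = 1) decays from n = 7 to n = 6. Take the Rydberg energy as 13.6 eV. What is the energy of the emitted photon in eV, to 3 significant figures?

0.100 eV

E_7 = −13.60/49 = −0.2776 eV and E_6 = −13.60/36 = −0.3778 eV.
The photon energy is |E_7 − E_6| = 0.100 eV.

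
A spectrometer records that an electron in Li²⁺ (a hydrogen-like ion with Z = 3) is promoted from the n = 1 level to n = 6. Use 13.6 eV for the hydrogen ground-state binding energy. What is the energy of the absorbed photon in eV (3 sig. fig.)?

119 eV

The Bohr energies scale as Z², so for Z = 3: E_n = −122.4/n² eV.
E_6 = −122.4/36 = −3.400 eV and E_1 = −122.4/1 = −122.4 eV.
The photon energy is |E_6 − E_1| = 119 eV.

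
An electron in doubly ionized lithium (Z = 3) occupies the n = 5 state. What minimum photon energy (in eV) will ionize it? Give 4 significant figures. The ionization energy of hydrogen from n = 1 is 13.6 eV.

E_n = −13.6 Z²/n² = −122.4/n² eV for Z = 3.
E_5 = −122.4/25 = −4.896 eV, so ionization (to E = 0) requires 4.896 eV.

4.896 eV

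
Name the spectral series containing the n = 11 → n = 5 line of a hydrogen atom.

Pfund

The series is set by the lower level: n_f = 5 is the Pfund series.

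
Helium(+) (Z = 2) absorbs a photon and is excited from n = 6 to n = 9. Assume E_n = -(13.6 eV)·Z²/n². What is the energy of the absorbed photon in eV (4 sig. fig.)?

The Bohr energies scale as Z², so for Z = 2: E_n = −54.40/n² eV.
E_9 = −54.40/81 = −0.6716 eV and E_6 = −54.40/36 = −1.511 eV.
The photon energy is |E_9 − E_6| = 0.8395 eV.

0.8395 eV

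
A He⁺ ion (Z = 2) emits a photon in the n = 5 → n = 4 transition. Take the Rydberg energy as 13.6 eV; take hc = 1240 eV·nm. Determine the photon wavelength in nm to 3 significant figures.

1010 nm

For Z = 2 the level energies scale as Z², so the effective Rydberg energy is 13.6 × 4 = 54.40 eV.
ΔE = 54.40 × (1/4² − 1/5²) = 54.40 × 0.02250 = 1.224 eV.
λ = hc/ΔE = 1240 / 1.224 = 1010 nm.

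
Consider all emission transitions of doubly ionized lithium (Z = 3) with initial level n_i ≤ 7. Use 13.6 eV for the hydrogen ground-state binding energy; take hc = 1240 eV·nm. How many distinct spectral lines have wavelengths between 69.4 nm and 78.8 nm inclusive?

1

Enumerate all n_i → n_f pairs with 1 ≤ n_f < n_i ≤ 7 and compute λ = 1240 / [13.6·9·(1/n_f² − 1/n_i²)].
Lines falling in [69.4, 78.8] nm: 3→2 (72.94 nm).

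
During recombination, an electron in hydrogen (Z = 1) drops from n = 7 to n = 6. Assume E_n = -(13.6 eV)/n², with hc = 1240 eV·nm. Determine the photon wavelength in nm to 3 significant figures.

12400 nm

ΔE = 13.60 × (1/6² − 1/7²) = 13.60 × 0.007370 = 0.1002 eV.
λ = hc/ΔE = 1240 / 0.1002 = 12400 nm.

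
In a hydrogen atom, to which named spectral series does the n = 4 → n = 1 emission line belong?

The series is set by the lower level: n_f = 1 is the Lyman series.

Lyman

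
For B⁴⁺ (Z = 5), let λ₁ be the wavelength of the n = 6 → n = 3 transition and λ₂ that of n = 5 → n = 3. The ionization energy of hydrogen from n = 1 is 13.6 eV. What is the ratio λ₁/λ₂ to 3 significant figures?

λ ∝ 1/ΔE ∝ 1/(1/n_f² − 1/n_i²), and the Z² and hc factors cancel in the ratio.
λ₁/λ₂ = (1/3² − 1/5²)/(1/3² − 1/6²) = 0.07111/0.08333 = 0.853.

0.853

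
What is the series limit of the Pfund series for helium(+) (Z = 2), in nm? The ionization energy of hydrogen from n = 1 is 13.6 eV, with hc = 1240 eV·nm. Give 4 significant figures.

569.9 nm

The Pfund series has lower level n_f = 5; the series limit corresponds to n_i → ∞.
ΔE_max = 13.6 × 4 / 5² = 2.176 eV.
λ_min = 1240 / 2.176 = 569.9 nm.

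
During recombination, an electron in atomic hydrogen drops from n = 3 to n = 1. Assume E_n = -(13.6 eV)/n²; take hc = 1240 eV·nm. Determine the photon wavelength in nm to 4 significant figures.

ΔE = 13.60 × (1/1² − 1/3²) = 13.60 × 0.8889 = 12.09 eV.
λ = hc/ΔE = 1240 / 12.09 = 102.6 nm.

102.6 nm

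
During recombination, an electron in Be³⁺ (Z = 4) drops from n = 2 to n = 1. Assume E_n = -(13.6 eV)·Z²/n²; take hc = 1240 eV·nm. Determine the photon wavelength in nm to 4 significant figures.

7.598 nm

For Z = 4 the level energies scale as Z², so the effective Rydberg energy is 13.6 × 16 = 217.6 eV.
ΔE = 217.6 × (1/1² − 1/2²) = 217.6 × 0.7500 = 163.2 eV.
λ = hc/ΔE = 1240 / 163.2 = 7.598 nm.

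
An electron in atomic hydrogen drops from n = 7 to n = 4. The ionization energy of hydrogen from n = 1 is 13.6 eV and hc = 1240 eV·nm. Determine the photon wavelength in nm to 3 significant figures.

2170 nm

ΔE = 13.60 × (1/4² − 1/7²) = 13.60 × 0.04209 = 0.5724 eV.
λ = hc/ΔE = 1240 / 0.5724 = 2170 nm.
This line belongs to the Brackett series.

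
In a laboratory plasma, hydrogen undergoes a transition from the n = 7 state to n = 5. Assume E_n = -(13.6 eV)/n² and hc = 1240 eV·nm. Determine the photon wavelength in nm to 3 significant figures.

4650 nm

ΔE = 13.60 × (1/5² − 1/7²) = 13.60 × 0.01959 = 0.2664 eV.
λ = hc/ΔE = 1240 / 0.2664 = 4650 nm.
This line belongs to the Pfund series.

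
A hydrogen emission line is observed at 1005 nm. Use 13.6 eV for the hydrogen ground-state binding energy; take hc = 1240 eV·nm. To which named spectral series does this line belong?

Paschen

ΔE = 1240/1005 = 1.234 eV.
This matches 13.6 × (1/3² − 1/7²), so n_f = 3: the Paschen series.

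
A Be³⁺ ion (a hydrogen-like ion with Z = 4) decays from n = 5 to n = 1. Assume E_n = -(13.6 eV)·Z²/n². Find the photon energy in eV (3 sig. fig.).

209 eV

The Bohr energies scale as Z², so for Z = 4: E_n = −217.6/n² eV.
E_5 = −217.6/25 = −8.704 eV and E_1 = −217.6/1 = −217.6 eV.
The photon energy is |E_5 − E_1| = 209 eV.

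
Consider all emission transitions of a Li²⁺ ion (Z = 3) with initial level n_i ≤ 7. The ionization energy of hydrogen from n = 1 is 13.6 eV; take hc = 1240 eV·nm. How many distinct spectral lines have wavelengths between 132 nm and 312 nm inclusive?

Enumerate all n_i → n_f pairs with 1 ≤ n_f < n_i ≤ 7 and compute λ = 1240 / [13.6·9·(1/n_f² − 1/n_i²)].
Lines falling in [132, 312] nm: 5→3 (142.5 nm), 4→3 (208.4 nm), 7→4 (240.7 nm), 6→4 (291.8 nm).

4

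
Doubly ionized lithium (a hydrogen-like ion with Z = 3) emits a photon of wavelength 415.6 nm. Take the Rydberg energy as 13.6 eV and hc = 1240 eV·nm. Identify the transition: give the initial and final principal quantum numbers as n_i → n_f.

n_i = 8, n_f = 5

The photon energy is ΔE = hc/λ = 1240 / 415.6 = 2.984 eV.
With Z = 3, ΔE = 122.4 × (1/n_f² − 1/n_i²), so 1/n_f² − 1/n_i² = 0.02438.
Trying n_f = 5 gives 1/n_i² = 0.01562, i.e. n_i ≈ 8; this pair matches.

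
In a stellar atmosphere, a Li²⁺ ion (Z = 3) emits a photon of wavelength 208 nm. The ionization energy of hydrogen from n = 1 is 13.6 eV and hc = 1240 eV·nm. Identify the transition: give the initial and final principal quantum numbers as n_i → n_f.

n_i = 4, n_f = 3

The photon energy is ΔE = hc/λ = 1240 / 208 = 5.962 eV.
With Z = 3, ΔE = 122.4 × (1/n_f² − 1/n_i²), so 1/n_f² − 1/n_i² = 0.04871.
Trying n_f = 3 gives 1/n_i² = 0.06241, i.e. n_i ≈ 4; this pair matches.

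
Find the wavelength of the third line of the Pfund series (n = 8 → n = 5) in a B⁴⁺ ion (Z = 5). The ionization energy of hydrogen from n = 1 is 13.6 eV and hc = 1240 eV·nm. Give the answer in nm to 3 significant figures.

150 nm

The Pfund series terminates on n_f = 5; the third line has n_i = 5+3 = 8.
ΔE = 340.0 × (1/5² − 1/8²) = 8.288 eV.
λ = 1240 / 8.288 = 150 nm.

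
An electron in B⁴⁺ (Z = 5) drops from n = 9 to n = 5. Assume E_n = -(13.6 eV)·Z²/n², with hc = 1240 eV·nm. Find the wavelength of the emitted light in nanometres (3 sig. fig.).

For Z = 5 the level energies scale as Z², so the effective Rydberg energy is 13.6 × 25 = 340.0 eV.
ΔE = 340.0 × (1/5² − 1/9²) = 340.0 × 0.02765 = 9.402 eV.
λ = hc/ΔE = 1240 / 9.402 = 132 nm.

132 nm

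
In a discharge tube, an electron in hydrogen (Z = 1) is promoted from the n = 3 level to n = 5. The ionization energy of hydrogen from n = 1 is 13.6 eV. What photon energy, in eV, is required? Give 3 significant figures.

E_5 = −13.60/25 = −0.5440 eV and E_3 = −13.60/9 = −1.511 eV.
The photon energy is |E_5 − E_3| = 0.967 eV.

0.967 eV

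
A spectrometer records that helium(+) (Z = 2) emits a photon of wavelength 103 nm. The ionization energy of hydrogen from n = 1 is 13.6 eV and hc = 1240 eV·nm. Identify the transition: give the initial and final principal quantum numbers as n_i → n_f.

The photon energy is ΔE = hc/λ = 1240 / 103 = 12.04 eV.
With Z = 2, ΔE = 54.40 × (1/n_f² − 1/n_i²), so 1/n_f² − 1/n_i² = 0.2213.
Trying n_f = 2 gives 1/n_i² = 0.02870, i.e. n_i ≈ 6; this pair matches.

n_i = 6, n_f = 2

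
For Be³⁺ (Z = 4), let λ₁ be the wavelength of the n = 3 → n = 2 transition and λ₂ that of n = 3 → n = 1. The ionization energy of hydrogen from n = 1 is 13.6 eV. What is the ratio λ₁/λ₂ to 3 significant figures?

6.40

λ ∝ 1/ΔE ∝ 1/(1/n_f² − 1/n_i²), and the Z² and hc factors cancel in the ratio.
λ₁/λ₂ = (1/1² − 1/3²)/(1/2² − 1/3²) = 0.8889/0.1389 = 6.40.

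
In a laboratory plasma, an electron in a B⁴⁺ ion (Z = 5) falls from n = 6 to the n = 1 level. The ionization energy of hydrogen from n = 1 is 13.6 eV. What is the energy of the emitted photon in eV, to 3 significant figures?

331 eV

The Bohr energies scale as Z², so for Z = 5: E_n = −340.0/n² eV.
E_6 = −340.0/36 = −9.444 eV and E_1 = −340.0/1 = −340.0 eV.
The photon energy is |E_6 − E_1| = 331 eV.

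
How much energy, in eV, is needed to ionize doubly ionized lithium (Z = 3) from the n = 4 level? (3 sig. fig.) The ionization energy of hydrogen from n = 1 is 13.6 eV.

E_n = −13.6 Z²/n² = −122.4/n² eV for Z = 3.
E_4 = −122.4/16 = −7.65 eV, so ionization (to E = 0) requires 7.65 eV.

7.65 eV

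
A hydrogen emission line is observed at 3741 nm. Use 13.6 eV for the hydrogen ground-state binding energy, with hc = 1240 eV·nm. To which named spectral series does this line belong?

Pfund

ΔE = 1240/3741 = 0.3315 eV.
This matches 13.6 × (1/5² − 1/8²), so n_f = 5: the Pfund series.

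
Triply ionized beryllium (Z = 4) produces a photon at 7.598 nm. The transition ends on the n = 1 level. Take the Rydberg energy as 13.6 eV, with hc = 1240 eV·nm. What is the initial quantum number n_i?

The photon energy is ΔE = hc/λ = 1240 / 7.598 = 163.2 eV.
With Z = 4, ΔE = 217.6 × (1/n_f² − 1/n_i²), so 1/n_f² − 1/n_i² = 0.7500.
With n_f = 1: 1/n_i² = 1/1 − 0.7500 = 0.2500, so n_i ≈ 2.00.

n_i = 2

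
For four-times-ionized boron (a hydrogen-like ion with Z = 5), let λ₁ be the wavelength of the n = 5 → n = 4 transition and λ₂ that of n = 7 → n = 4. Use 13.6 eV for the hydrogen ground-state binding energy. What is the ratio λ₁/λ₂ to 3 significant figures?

1.87

λ ∝ 1/ΔE ∝ 1/(1/n_f² − 1/n_i²), and the Z² and hc factors cancel in the ratio.
λ₁/λ₂ = (1/4² − 1/7²)/(1/4² − 1/5²) = 0.04209/0.02250 = 1.87.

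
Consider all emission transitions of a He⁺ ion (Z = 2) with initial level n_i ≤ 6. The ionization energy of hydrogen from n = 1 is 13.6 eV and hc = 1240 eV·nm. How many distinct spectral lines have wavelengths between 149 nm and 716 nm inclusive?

Enumerate all n_i → n_f pairs with 1 ≤ n_f < n_i ≤ 6 and compute λ = 1240 / [13.6·4·(1/n_f² − 1/n_i²)].
Lines falling in [149, 716] nm: 3→2 (164.1 nm), 6→3 (273.5 nm), 5→3 (320.5 nm), 4→3 (468.9 nm), 6→4 (656.5 nm).

5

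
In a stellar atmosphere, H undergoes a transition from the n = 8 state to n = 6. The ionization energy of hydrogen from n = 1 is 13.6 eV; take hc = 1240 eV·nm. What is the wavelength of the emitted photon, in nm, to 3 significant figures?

ΔE = 13.60 × (1/6² − 1/8²) = 13.60 × 0.01215 = 0.1653 eV.
λ = hc/ΔE = 1240 / 0.1653 = 7500 nm.

7500 nm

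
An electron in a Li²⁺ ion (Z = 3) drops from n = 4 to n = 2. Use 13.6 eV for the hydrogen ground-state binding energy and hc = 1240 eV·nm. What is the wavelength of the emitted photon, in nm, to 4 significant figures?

54.03 nm

For Z = 3 the level energies scale as Z², so the effective Rydberg energy is 13.6 × 9 = 122.4 eV.
ΔE = 122.4 × (1/2² − 1/4²) = 122.4 × 0.1875 = 22.95 eV.
λ = hc/ΔE = 1240 / 22.95 = 54.03 nm.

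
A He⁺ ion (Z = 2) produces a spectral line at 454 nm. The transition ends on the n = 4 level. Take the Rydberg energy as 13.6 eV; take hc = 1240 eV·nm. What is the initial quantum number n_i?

The photon energy is ΔE = hc/λ = 1240 / 454 = 2.731 eV.
With Z = 2, ΔE = 54.40 × (1/n_f² − 1/n_i²), so 1/n_f² − 1/n_i² = 0.05021.
With n_f = 4: 1/n_i² = 1/16 − 0.05021 = 0.01229, so n_i ≈ 9.02.

n_i = 9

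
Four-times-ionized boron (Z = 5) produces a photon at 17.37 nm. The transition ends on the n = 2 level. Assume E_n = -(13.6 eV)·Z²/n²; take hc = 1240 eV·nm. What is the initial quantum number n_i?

The photon energy is ΔE = hc/λ = 1240 / 17.37 = 71.39 eV.
With Z = 5, ΔE = 340.0 × (1/n_f² − 1/n_i²), so 1/n_f² − 1/n_i² = 0.2100.
With n_f = 2: 1/n_i² = 1/4 − 0.2100 = 0.04004, so n_i ≈ 5.00.

n_i = 5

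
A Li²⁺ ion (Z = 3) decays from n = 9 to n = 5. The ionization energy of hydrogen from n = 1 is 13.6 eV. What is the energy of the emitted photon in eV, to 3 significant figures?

3.38 eV

The Bohr energies scale as Z², so for Z = 3: E_n = −122.4/n² eV.
E_9 = −122.4/81 = −1.511 eV and E_5 = −122.4/25 = −4.896 eV.
The photon energy is |E_9 − E_5| = 3.38 eV.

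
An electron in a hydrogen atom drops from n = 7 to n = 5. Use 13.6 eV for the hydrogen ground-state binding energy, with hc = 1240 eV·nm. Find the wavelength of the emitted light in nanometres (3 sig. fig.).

4650 nm

ΔE = 13.60 × (1/5² − 1/7²) = 13.60 × 0.01959 = 0.2664 eV.
λ = hc/ΔE = 1240 / 0.2664 = 4650 nm.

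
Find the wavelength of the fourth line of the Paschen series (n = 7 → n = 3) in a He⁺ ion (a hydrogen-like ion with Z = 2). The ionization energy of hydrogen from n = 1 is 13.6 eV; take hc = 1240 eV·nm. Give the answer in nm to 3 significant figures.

251 nm

The Paschen series terminates on n_f = 3; the fourth line has n_i = 3+4 = 7.
ΔE = 54.40 × (1/3² − 1/7²) = 4.934 eV.
λ = 1240 / 4.934 = 251 nm.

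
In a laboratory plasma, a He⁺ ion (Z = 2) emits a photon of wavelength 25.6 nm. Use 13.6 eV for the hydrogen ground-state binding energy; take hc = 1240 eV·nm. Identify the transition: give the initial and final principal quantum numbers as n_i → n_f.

n_i = 3, n_f = 1

The photon energy is ΔE = hc/λ = 1240 / 25.6 = 48.44 eV.
With Z = 2, ΔE = 54.40 × (1/n_f² − 1/n_i²), so 1/n_f² − 1/n_i² = 0.8904.
Trying n_f = 1 gives 1/n_i² = 0.1096, i.e. n_i ≈ 3; this pair matches.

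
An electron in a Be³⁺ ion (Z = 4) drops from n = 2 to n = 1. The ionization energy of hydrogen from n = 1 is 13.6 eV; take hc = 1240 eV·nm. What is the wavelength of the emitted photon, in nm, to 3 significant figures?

For Z = 4 the level energies scale as Z², so the effective Rydberg energy is 13.6 × 16 = 217.6 eV.
ΔE = 217.6 × (1/1² − 1/2²) = 217.6 × 0.7500 = 163.2 eV.
λ = hc/ΔE = 1240 / 163.2 = 7.60 nm.

7.60 nm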